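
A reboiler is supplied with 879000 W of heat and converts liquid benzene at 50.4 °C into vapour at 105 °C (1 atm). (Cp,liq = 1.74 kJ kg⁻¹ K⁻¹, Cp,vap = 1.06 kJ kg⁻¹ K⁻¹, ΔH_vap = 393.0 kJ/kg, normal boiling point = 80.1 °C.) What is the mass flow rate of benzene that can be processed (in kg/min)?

ṁ = 112 kg/min

Δh = 1.74×(80.1−50.4) + 393.0 + 1.06×(105−80.1) = 471.07 kJ/kg
Q = 879000 W = 879 kJ/s = 52740 kJ/min
ṁ = Q/Δh = 52740 / 471.07 = 111.96 kg/min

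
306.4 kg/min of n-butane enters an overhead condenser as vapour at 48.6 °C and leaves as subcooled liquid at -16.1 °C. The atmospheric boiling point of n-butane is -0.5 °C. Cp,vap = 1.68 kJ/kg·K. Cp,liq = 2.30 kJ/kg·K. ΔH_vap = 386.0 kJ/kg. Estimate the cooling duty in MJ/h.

Q_c = 9270 MJ/h

vapour 48.6→-0.5 °C: -82.488 kJ/kg
condensation at -0.5 °C: -386 kJ/kg
liquid -0.5→-16.1 °C: -35.88 kJ/kg
Δh = -82.488 + -386 + -35.88 = -504.37 kJ/kg
Q = ṁ·Δh = 306.4 kg/min × -504.37 kJ/kg = -154540 kJ/min
|Q| = 2575.6 kW = 9272.3 MJ/h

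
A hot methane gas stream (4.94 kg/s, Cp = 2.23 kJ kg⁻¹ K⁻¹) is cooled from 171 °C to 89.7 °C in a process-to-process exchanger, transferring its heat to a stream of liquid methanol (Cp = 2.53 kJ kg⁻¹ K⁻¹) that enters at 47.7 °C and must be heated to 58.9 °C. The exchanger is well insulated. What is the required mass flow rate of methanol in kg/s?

Heat released by hot stream: Q = 4.94 × 2.23 × (171 − 89.7) = 895.62 kJ/s
Energy balance on cold side (adiabatic exchanger): Q = ṁ_c·Cp_c·(T_c,out − T_c,in)
ṁ_c = 895.62 / [2.53 × (58.9 − 47.7)] = 31.607 kg/s

ṁ_c = 31.6 kg/s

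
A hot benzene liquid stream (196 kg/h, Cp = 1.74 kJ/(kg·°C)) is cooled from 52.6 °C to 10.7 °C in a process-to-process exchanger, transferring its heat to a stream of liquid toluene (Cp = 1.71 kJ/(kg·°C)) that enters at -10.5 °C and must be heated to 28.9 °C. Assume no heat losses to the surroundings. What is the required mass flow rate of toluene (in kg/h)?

ṁ_c = 212 kg/h

Heat released by hot stream: Q = 196 × 1.74 × (52.6 − 10.7) = 14290 kJ/h
Energy balance on cold side (adiabatic exchanger): Q = ṁ_c·Cp_c·(T_c,out − T_c,in)
ṁ_c = 14290 / [1.71 × (28.9 − -10.5)] = 212.09 kg/h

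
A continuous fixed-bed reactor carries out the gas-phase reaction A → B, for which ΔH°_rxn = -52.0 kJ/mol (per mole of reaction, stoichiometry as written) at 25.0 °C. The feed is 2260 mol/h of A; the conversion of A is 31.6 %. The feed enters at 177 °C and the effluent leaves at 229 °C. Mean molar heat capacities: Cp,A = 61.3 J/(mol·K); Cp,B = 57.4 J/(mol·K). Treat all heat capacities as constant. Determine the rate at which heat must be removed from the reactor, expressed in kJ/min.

Q_out = 508 kJ/min

Extent of reaction ξ = 0.316 × 2260 = 714.16 mol/h
Reaction term: ξ·ΔH°_rxn = 714.16 × -52.0 = -37136 kJ/h
Sensible, feed 177→25 °C: -21058 kJ/h
Outlet flows (mol/h): A 1545.8, B 714.16
Sensible, products 25→229 °C: 27694 kJ/h
Q = ΔH = -30501 kJ/h = -8.4724 kW
Heat removed = 508.34 kJ/min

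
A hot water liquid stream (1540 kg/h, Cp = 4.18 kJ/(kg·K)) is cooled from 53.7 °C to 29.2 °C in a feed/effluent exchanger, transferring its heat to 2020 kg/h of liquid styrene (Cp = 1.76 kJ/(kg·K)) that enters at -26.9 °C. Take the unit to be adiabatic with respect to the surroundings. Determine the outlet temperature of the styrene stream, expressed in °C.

Heat released by hot stream: Q = 1540 × 4.18 × (53.7 − 29.2) = 157710 kJ/h
Energy balance on cold side (adiabatic exchanger): Q = ṁ_c·Cp_c·(T_c,out − T_c,in)
T_c,out = -26.9 + 157710/(2020 × 1.76) = 17.461 °C

T_c,out = 17.5 °C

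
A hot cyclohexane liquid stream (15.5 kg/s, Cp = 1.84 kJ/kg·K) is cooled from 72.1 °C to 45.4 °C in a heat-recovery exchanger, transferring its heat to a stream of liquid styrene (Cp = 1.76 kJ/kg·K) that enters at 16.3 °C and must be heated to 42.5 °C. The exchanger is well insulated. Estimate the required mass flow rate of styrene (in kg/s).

ṁ_c = 16.5 kg/s

Heat released by hot stream: Q = 15.5 × 1.84 × (72.1 − 45.4) = 761.48 kJ/s
Energy balance on cold side (adiabatic exchanger): Q = ṁ_c·Cp_c·(T_c,out − T_c,in)
ṁ_c = 761.48 / [1.76 × (42.5 − 16.3)] = 16.514 kg/s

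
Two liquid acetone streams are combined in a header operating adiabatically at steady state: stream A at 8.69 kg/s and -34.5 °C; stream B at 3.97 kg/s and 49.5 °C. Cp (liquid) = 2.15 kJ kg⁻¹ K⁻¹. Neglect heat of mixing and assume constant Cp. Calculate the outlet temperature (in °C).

Adiabatic, steady state ⇒ Σ ṁᵢCp,ᵢ(T_out − Tᵢ) = 0
Σ ṁᵢCp,ᵢTᵢ = 8.69×2.15×-34.5 + 3.97×2.15×49.5 = -222.07
Σ ṁᵢCp,ᵢ = 8.69×2.15 + 3.97×2.15 = 27.219
T_out = -222.07 / 27.219 = -8.1588 °C

T_out = -8.16 °C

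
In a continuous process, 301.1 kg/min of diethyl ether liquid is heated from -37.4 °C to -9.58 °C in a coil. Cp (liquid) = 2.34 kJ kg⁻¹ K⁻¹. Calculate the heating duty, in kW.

Q = 327 kW

Q = ṁ·Cp·ΔT = 301.1 × 2.34 × (-9.58 − -37.4) = 19601 kJ/min
Converting: 19601 / 60 s = 326.69 kW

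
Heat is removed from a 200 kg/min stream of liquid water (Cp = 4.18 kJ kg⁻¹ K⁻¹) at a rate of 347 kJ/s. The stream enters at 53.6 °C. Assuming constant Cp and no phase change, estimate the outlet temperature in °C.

T_out = 28.7 °C

Q = 347 kJ/s = 20820 kJ/min
ΔT = Q/(ṁ·Cp) = 20820/(200×4.18) = 24.904 K
T_out = 53.6 − 24.904 = 28.696 °C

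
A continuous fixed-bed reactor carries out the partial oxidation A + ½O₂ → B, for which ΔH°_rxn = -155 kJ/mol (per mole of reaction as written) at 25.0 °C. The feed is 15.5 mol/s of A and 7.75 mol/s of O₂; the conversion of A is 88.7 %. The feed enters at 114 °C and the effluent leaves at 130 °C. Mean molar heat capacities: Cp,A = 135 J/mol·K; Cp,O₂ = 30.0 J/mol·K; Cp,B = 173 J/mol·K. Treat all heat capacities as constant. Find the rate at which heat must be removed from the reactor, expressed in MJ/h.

Extent of reaction ξ = 0.887 × 15.5 = 13.748 mol/s
Reaction term: ξ·ΔH°_rxn = 13.748 × -155 = -2131 kJ/s
Sensible, feed 114→25 °C: -206.93 kJ/s
Outlet flows (mol/s): A 1.7515, O₂ 0.87575, B 13.748
Sensible, products 25→130 °C: 277.33 kJ/s
Q = ΔH = -2060.6 kJ/s = -2060.6 kW
Heat removed = 7418.2 MJ/h

Q_out = 7420 MJ/h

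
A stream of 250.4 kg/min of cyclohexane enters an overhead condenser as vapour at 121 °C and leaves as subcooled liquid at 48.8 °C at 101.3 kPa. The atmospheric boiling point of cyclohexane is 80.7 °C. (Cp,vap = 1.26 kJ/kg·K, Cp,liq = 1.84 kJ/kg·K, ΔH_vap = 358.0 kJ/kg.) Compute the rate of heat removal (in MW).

Q_c = 1.95 MW

vapour 121→80.7 °C: -50.778 kJ/kg
condensation at 80.7 °C: -358 kJ/kg
liquid 80.7→48.8 °C: -58.696 kJ/kg
Δh = -50.778 + -358 + -58.696 = -467.47 kJ/kg
Q = ṁ·Δh = 250.4 kg/min × -467.47 kJ/kg = -117060 kJ/min
|Q| = 1950.9 kW = 1.9509 MW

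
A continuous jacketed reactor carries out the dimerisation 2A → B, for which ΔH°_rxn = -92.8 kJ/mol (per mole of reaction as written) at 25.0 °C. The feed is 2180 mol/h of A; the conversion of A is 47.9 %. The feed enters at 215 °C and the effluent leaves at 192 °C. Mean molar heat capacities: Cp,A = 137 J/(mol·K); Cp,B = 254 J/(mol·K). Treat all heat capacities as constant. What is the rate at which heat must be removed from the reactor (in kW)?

Extent of reaction ξ = 0.479 × 2180 / 2 = 522.11 mol/h
Reaction term: ξ·ΔH°_rxn = 522.11 × -92.8 = -48452 kJ/h
Sensible, feed 215→25 °C: -56745 kJ/h
Outlet flows (mol/h): A 1135.8, B 522.11
Sensible, products 25→192 °C: 48132 kJ/h
Q = ΔH = -57065 kJ/h = -15.851 kW
Heat removed = 15.851 kW

Q_out = 15.9 kW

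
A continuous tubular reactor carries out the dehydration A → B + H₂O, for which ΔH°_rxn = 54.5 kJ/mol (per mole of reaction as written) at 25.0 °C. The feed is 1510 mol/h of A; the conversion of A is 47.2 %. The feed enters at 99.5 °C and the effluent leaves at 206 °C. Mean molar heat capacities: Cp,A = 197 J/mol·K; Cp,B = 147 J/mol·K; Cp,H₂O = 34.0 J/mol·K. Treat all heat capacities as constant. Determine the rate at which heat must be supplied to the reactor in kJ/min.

Q_in = 1140 kJ/min

Extent of reaction ξ = 0.472 × 1510 = 712.72 mol/h
Reaction term: ξ·ΔH°_rxn = 712.72 × 54.5 = 38843 kJ/h
Sensible, feed 99.5→25 °C: -22162 kJ/h
Outlet flows (mol/h): A 797.28, B 712.72, H₂O 712.72
Sensible, products 25→206 °C: 51778 kJ/h
Q = ΔH = 68460 kJ/h = 19.017 kW
Heat supplied = 1141 kJ/min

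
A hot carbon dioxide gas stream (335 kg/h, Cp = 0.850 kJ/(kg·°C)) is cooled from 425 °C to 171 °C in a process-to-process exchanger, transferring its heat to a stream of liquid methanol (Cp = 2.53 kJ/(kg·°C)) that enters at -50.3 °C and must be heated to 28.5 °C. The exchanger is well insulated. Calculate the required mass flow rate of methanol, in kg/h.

Heat released by hot stream: Q = 335 × 0.850 × (425 − 171) = 72326 kJ/h
Energy balance on cold side (adiabatic exchanger): Q = ṁ_c·Cp_c·(T_c,out − T_c,in)
ṁ_c = 72326 / [2.53 × (28.5 − -50.3)] = 362.79 kg/h

ṁ_c = 363 kg/h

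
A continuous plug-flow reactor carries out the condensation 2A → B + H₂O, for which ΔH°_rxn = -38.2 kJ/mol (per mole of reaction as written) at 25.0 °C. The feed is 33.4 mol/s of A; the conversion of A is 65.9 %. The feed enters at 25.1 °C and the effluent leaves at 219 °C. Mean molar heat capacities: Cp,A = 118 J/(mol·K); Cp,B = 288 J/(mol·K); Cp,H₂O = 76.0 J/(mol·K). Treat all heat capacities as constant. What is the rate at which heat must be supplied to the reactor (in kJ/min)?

Q_in = 37000 kJ/min

Extent of reaction ξ = 0.659 × 33.4 / 2 = 11.005 mol/s
Reaction term: ξ·ΔH°_rxn = 11.005 × -38.2 = -420.4 kJ/s
Sensible, feed 25.1→25 °C: -0.39412 kJ/s
Outlet flows (mol/s): A 11.389, B 11.005, H₂O 11.005
Sensible, products 25→219 °C: 1037.9 kJ/s
Q = ΔH = 617.08 kJ/s = 617.08 kW
Heat supplied = 37025 kJ/min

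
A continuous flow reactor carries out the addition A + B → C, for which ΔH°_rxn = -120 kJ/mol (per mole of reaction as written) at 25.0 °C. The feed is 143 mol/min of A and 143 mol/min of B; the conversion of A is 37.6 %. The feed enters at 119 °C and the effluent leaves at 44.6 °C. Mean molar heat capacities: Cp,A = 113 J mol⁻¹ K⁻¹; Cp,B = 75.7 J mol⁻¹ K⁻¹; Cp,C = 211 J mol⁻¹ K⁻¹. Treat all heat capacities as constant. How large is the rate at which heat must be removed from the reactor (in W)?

Q_out = 141000 W

Extent of reaction ξ = 0.376 × 143 = 53.768 mol/min
Reaction term: ξ·ΔH°_rxn = 53.768 × -120 = -6452.2 kJ/min
Sensible, feed 119→25 °C: -2536.5 kJ/min
Outlet flows (mol/min): A 89.232, B 89.232, C 53.768
Sensible, products 25→44.6 °C: 552.39 kJ/min
Q = ΔH = -8436.3 kJ/min = -140.6 kW
Heat removed = 140600 W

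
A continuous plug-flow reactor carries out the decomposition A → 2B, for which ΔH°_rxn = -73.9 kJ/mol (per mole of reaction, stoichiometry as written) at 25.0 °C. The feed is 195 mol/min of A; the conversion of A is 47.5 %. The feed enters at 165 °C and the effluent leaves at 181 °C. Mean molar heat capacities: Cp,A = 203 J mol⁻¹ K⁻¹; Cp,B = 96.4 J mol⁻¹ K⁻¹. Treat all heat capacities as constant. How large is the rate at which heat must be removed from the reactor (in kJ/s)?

Q_out = 106 kJ/s

Extent of reaction ξ = 0.475 × 195 = 92.625 mol/min
Reaction term: ξ·ΔH°_rxn = 92.625 × -73.9 = -6845 kJ/min
Sensible, feed 165→25 °C: -5541.9 kJ/min
Outlet flows (mol/min): A 102.38, B 185.25
Sensible, products 25→181 °C: 6027.9 kJ/min
Q = ΔH = -6359 kJ/min = -105.98 kW
Heat removed = 105.98 kJ/s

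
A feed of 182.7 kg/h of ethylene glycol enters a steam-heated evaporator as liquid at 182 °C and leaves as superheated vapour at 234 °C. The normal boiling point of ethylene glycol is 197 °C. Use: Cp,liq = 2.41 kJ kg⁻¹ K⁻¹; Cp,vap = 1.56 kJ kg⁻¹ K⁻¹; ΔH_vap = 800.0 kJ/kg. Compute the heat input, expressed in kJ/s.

liquid 182→197 °C: 36.15 kJ/kg
vaporisation at 197 °C: 800 kJ/kg
vapour 197→234 °C: 57.72 kJ/kg
Δh = 36.15 + 800 + 57.72 = 893.87 kJ/kg
Q = ṁ·Δh = 182.7 kg/h × 893.87 kJ/kg = 163310 kJ/h
|Q| = 45.364 kW

Q = 45.4 kJ/s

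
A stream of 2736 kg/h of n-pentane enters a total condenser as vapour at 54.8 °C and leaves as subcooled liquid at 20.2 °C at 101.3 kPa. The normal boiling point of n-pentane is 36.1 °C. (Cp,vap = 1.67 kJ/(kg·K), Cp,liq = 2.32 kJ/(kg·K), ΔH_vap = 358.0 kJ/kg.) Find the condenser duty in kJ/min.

vapour 54.8→36.1 °C: -31.229 kJ/kg
condensation at 36.1 °C: -358 kJ/kg
liquid 36.1→20.2 °C: -36.888 kJ/kg
Δh = -31.229 + -358 + -36.888 = -426.12 kJ/kg
Q = ṁ·Δh = 2736 kg/h × -426.12 kJ/kg = -1.1659e+06 kJ/h
|Q| = 323.85 kW = 19431 kJ/min

Q_c = 19400 kJ/min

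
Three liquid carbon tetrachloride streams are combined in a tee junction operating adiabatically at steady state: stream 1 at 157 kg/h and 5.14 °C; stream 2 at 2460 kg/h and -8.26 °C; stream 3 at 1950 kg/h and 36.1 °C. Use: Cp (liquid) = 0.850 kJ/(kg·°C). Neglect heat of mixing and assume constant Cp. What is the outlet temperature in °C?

No heat crosses the boundary, so H_out = H_in.
Σ ṁᵢCp,ᵢTᵢ = 157×0.850×5.14 + 2460×0.850×-8.26 + 1950×0.850×36.1 = 43250
Σ ṁᵢCp,ᵢ = 157×0.850 + 2460×0.850 + 1950×0.850 = 3881.9
T_out = 43250 / 3881.9 = 11.141 °C

T_out = 11.1 °C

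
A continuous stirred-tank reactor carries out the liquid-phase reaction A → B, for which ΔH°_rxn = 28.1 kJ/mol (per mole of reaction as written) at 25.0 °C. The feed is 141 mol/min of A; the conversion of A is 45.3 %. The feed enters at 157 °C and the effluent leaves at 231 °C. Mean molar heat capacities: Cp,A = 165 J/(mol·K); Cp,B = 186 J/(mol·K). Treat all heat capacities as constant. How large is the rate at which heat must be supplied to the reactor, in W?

Extent of reaction ξ = 0.453 × 141 = 63.873 mol/min
Reaction term: ξ·ΔH°_rxn = 63.873 × 28.1 = 1794.8 kJ/min
Sensible, feed 157→25 °C: -3071 kJ/min
Outlet flows (mol/min): A 77.127, B 63.873
Sensible, products 25→231 °C: 5068.9 kJ/min
Q = ΔH = 3792.8 kJ/min = 63.213 kW
Heat supplied = 63213 W

Q_in = 63200 W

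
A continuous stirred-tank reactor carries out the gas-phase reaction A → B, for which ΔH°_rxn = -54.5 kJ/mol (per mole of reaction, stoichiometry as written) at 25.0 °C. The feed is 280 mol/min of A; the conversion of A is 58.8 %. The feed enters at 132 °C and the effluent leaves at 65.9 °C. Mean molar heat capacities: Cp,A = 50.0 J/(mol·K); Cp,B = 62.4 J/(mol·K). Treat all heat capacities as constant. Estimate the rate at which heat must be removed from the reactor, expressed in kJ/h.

Q_out = 589000 kJ/h

Extent of reaction ξ = 0.588 × 280 = 164.64 mol/min
Reaction term: ξ·ΔH°_rxn = 164.64 × -54.5 = -8972.9 kJ/min
Sensible, feed 132→25 °C: -1498 kJ/min
Outlet flows (mol/min): A 115.36, B 164.64
Sensible, products 25→65.9 °C: 656.1 kJ/min
Q = ΔH = -9814.8 kJ/min = -163.58 kW
Heat removed = 588890 kJ/h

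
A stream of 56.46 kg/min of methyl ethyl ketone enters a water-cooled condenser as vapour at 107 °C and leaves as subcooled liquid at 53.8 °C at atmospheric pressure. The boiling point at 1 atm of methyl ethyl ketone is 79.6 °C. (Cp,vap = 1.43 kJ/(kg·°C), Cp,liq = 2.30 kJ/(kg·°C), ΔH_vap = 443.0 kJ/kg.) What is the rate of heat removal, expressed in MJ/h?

Q_c = 1830 MJ/h

vapour 107→79.6 °C: -39.182 kJ/kg
condensation at 79.6 °C: -443 kJ/kg
liquid 79.6→53.8 °C: -59.34 kJ/kg
Δh = -39.182 + -443 + -59.34 = -541.52 kJ/kg
Q = ṁ·Δh = 56.46 kg/min × -541.52 kJ/kg = -30574 kJ/min
|Q| = 509.57 kW = 1834.5 MJ/h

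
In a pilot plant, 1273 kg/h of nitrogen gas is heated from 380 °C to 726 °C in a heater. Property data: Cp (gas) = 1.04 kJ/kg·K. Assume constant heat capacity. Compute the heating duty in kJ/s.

Q = 127 kJ/s

Q = ṁ·Cp·ΔT = 1273 × 1.04 × (726 − 380) = 458080 kJ/h
Converting: 458080 / 3600 s = 127.24 kW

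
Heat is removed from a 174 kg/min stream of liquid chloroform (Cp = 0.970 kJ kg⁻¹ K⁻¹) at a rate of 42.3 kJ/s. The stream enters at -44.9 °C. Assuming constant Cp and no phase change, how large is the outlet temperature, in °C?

T_out = -59.9 °C

Q = 42.3 kJ/s = 2538 kJ/min
ΔT = Q/(ṁ·Cp) = 2538/(174×0.970) = 15.037 K
T_out = -44.9 − 15.037 = -59.937 °C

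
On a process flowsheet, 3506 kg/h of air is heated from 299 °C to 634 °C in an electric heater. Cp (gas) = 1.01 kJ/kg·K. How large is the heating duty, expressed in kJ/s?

Q = ṁ·Cp·ΔT = 3506 × 1.01 × (634 − 299) = 1.1863e+06 kJ/h
Converting: 1.1863e+06 / 3600 s = 329.52 kW

Q = 330 kJ/s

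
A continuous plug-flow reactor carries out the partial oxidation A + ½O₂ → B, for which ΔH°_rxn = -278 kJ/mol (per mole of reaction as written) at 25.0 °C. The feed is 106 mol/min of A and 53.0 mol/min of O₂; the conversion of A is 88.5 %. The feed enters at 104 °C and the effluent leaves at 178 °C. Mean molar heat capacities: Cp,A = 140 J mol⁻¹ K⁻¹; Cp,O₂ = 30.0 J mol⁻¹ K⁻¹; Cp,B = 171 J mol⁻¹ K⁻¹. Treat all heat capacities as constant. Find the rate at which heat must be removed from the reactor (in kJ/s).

Extent of reaction ξ = 0.885 × 106 = 93.81 mol/min
Reaction term: ξ·ΔH°_rxn = 93.81 × -278 = -26079 kJ/min
Sensible, feed 104→25 °C: -1298 kJ/min
Outlet flows (mol/min): A 12.19, O₂ 6.095, B 93.81
Sensible, products 25→178 °C: 2743.4 kJ/min
Q = ΔH = -24634 kJ/min = -410.56 kW
Heat removed = 410.56 kJ/s

Q_out = 411 kJ/s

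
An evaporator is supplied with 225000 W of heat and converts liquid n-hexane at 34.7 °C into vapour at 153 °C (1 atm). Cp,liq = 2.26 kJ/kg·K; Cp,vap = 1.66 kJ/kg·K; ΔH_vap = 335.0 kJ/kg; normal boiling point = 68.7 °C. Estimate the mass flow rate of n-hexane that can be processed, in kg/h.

ṁ = 1470 kg/h

Δh = 2.26×(68.7−34.7) + 335.0 + 1.66×(153−68.7) = 551.78 kJ/kg
Q = 225000 W = 225 kJ/s = 810000 kJ/h
ṁ = Q/Δh = 810000 / 551.78 = 1468 kg/h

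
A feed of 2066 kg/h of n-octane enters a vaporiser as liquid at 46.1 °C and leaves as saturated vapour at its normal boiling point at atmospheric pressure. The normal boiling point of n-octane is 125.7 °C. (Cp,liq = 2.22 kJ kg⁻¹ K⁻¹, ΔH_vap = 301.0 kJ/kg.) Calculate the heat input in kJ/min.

Q = 16400 kJ/min

liquid 46.1→125.7 °C: 176.71 kJ/kg
vaporisation at 125.7 °C: 301 kJ/kg
Δh = 176.71 + 301 = 477.71 kJ/kg
Q = ṁ·Δh = 2066 kg/h × 477.71 kJ/kg = 986950 kJ/h
|Q| = 274.15 kW = 16449 kJ/min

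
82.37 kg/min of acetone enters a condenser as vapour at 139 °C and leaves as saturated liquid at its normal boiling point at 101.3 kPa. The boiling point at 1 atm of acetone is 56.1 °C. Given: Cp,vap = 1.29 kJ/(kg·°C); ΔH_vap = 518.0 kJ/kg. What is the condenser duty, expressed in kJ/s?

Q_c = 858 kJ/s

vapour 139→56.1 °C: -106.94 kJ/kg
condensation at 56.1 °C: -518 kJ/kg
Δh = -106.94 + -518 = -624.94 kJ/kg
Q = ṁ·Δh = 82.37 kg/min × -624.94 kJ/kg = -51476 kJ/min
|Q| = 857.94 kW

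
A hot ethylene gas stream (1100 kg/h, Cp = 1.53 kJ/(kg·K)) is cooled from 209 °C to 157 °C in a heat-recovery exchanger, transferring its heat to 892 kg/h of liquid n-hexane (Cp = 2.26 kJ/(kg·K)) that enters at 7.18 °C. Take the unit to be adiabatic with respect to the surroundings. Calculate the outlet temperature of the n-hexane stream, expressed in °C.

Heat released by hot stream: Q = 1100 × 1.53 × (209 − 157) = 87516 kJ/h
Energy balance on cold side (adiabatic exchanger): Q = ṁ_c·Cp_c·(T_c,out − T_c,in)
T_c,out = 7.18 + 87516/(892 × 2.26) = 50.592 °C

T_c,out = 50.6 °C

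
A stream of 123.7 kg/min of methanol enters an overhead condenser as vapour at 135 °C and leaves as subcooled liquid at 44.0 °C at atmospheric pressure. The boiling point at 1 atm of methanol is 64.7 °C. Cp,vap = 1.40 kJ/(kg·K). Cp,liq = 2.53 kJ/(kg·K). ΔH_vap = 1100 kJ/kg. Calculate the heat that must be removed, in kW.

vapour 135→64.7 °C: -98.42 kJ/kg
condensation at 64.7 °C: -1100 kJ/kg
liquid 64.7→44.0 °C: -52.371 kJ/kg
Δh = -98.42 + -1100 + -52.371 = -1250.8 kJ/kg
Q = ṁ·Δh = 123.7 kg/min × -1250.8 kJ/kg = -154720 kJ/min
|Q| = 2578.7 kW

Q_c = 2580 kW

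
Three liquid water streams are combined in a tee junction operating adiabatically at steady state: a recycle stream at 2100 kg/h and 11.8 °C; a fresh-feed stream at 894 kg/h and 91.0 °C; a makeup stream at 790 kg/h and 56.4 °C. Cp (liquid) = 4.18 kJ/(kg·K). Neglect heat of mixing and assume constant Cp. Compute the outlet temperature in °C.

Energy balance with Q = 0: Σ ṁᵢCp,ᵢ(T_out − Tᵢ) = 0
Σ ṁᵢCp,ᵢTᵢ = 2100×4.18×11.8 + 894×4.18×91.0 + 790×4.18×56.4 = 629880
Σ ṁᵢCp,ᵢ = 2100×4.18 + 894×4.18 + 790×4.18 = 15817
T_out = 629880 / 15817 = 39.823 °C

T_out = 39.8 °C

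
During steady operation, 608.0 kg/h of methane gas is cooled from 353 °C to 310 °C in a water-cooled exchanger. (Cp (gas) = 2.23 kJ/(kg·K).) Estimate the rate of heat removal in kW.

Q_c = 16.2 kW

Q = ṁ·Cp·ΔT = 608.0 × 2.23 × (310 − 353) = -58301 kJ/h
Converting: 58301 / 3600 s = 16.195 kW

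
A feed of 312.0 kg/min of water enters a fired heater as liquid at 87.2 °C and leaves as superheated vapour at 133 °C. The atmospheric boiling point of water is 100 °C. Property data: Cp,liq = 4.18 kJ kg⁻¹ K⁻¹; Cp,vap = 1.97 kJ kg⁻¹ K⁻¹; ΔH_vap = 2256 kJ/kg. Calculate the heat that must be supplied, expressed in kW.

Q = 12300 kW

liquid 87.2→100 °C: 53.504 kJ/kg
vaporisation at 100 °C: 2256 kJ/kg
vapour 100→133 °C: 65.01 kJ/kg
Δh = 53.504 + 2256 + 65.01 = 2374.5 kJ/kg
Q = ṁ·Δh = 312.0 kg/min × 2374.5 kJ/kg = 740850 kJ/min
|Q| = 12347 kW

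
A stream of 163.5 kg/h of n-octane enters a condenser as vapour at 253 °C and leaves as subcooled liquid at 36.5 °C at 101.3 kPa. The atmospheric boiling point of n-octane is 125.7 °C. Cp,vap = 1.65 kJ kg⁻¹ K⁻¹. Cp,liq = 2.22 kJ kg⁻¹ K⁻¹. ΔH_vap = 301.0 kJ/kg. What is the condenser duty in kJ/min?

Q_c = 1930 kJ/min

vapour 253→125.7 °C: -210.04 kJ/kg
condensation at 125.7 °C: -301 kJ/kg
liquid 125.7→36.5 °C: -198.02 kJ/kg
Δh = -210.04 + -301 + -198.02 = -709.07 kJ/kg
Q = ṁ·Δh = 163.5 kg/h × -709.07 kJ/kg = -115930 kJ/h
|Q| = 32.204 kW = 1932.2 kJ/min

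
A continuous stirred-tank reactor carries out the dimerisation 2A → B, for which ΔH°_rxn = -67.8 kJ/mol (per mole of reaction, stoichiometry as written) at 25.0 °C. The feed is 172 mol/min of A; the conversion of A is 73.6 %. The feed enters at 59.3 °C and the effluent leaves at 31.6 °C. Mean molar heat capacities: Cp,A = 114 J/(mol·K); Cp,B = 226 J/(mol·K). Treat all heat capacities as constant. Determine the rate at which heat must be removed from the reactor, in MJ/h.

Q_out = 290 MJ/h

Extent of reaction ξ = 0.736 × 172 / 2 = 63.296 mol/min
Reaction term: ξ·ΔH°_rxn = 63.296 × -67.8 = -4291.5 kJ/min
Sensible, feed 59.3→25 °C: -672.55 kJ/min
Outlet flows (mol/min): A 45.408, B 63.296
Sensible, products 25→31.6 °C: 128.58 kJ/min
Q = ΔH = -4835.4 kJ/min = -80.591 kW
Heat removed = 290.13 MJ/h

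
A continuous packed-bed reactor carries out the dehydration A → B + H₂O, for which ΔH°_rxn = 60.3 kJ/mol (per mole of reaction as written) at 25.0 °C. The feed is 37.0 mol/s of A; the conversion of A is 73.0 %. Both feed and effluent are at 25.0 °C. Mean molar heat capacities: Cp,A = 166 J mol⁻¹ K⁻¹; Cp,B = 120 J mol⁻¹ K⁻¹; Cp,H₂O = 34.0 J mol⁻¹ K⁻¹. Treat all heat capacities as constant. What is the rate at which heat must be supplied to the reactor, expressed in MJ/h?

Q_in = 5860 MJ/h

Extent of reaction ξ = 0.730 × 37.0 = 27.01 mol/s
Reaction term: ξ·ΔH°_rxn = 27.01 × 60.3 = 1628.7 kJ/s
Q = ΔH = 1628.7 kJ/s = 1628.7 kW
Heat supplied = 5863.3 MJ/h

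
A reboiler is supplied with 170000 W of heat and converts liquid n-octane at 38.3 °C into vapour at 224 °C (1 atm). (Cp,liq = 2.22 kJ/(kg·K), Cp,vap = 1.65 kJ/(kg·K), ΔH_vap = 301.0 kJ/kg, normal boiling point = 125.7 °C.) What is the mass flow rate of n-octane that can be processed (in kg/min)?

ṁ = 15.5 kg/min

Δh = 2.22×(125.7−38.3) + 301.0 + 1.65×(224−125.7) = 657.22 kJ/kg
Q = 170000 W = 170 kJ/s = 10200 kJ/min
ṁ = Q/Δh = 10200 / 657.22 = 15.52 kg/min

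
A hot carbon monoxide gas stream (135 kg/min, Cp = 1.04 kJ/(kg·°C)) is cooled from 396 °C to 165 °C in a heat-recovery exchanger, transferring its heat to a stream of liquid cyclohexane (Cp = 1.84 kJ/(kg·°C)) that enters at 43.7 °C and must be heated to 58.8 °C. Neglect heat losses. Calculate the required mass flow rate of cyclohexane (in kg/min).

Heat released by hot stream: Q = 135 × 1.04 × (396 − 165) = 32432 kJ/min
Energy balance on cold side (adiabatic exchanger): Q = ṁ_c·Cp_c·(T_c,out − T_c,in)
ṁ_c = 32432 / [1.84 × (58.8 − 43.7)] = 1167.3 kg/min

ṁ_c = 1170 kg/min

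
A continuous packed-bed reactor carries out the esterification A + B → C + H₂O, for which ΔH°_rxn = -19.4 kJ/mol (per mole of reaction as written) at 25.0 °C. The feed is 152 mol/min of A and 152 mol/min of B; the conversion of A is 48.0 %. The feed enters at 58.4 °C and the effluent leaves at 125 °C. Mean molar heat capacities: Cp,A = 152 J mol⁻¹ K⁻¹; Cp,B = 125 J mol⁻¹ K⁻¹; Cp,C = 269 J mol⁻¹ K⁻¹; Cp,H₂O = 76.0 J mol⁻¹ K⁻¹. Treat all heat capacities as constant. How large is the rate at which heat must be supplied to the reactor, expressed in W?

Extent of reaction ξ = 0.480 × 152 = 72.96 mol/min
Reaction term: ξ·ΔH°_rxn = 72.96 × -19.4 = -1415.4 kJ/min
Sensible, feed 58.4→25 °C: -1406.3 kJ/min
Outlet flows (mol/min): A 79.04, B 79.04, C 72.96, H₂O 72.96
Sensible, products 25→125 °C: 4706.5 kJ/min
Q = ΔH = 1884.8 kJ/min = 31.414 kW
Heat supplied = 31414 W

Q_in = 31400 W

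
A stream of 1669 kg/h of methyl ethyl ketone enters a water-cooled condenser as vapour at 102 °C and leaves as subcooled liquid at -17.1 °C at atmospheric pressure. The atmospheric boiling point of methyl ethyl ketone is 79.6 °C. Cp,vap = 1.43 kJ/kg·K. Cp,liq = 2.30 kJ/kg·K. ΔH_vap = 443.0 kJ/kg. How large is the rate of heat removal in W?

Q_c = 323000 W

vapour 102→79.6 °C: -32.032 kJ/kg
condensation at 79.6 °C: -443 kJ/kg
liquid 79.6→-17.1 °C: -222.41 kJ/kg
Δh = -32.032 + -443 + -222.41 = -697.44 kJ/kg
Q = ṁ·Δh = 1669 kg/h × -697.44 kJ/kg = -1.164e+06 kJ/h
|Q| = 323.34 kW = 323340 W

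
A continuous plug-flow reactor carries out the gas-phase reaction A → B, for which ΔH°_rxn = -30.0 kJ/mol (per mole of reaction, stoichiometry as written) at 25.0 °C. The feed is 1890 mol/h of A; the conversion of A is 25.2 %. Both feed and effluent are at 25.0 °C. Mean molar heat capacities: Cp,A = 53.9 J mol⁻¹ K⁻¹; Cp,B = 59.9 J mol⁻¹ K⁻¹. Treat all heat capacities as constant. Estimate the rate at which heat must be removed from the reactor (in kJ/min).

Extent of reaction ξ = 0.252 × 1890 = 476.28 mol/h
Reaction term: ξ·ΔH°_rxn = 476.28 × -30.0 = -14288 kJ/h
Q = ΔH = -14288 kJ/h = -3.969 kW
Heat removed = 238.14 kJ/min

Q_out = 238 kJ/min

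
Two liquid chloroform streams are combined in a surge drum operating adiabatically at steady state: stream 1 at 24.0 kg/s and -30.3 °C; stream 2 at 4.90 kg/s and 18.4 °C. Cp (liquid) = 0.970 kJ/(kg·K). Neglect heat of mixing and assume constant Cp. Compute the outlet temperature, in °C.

No heat crosses the boundary, so H_out = H_in.
Σ ṁᵢCp,ᵢTᵢ = 24.0×0.970×-30.3 + 4.90×0.970×18.4 = -617.93
Σ ṁᵢCp,ᵢ = 24.0×0.970 + 4.90×0.970 = 28.033
T_out = -617.93 / 28.033 = -22.043 °C

T_out = -22.0 °C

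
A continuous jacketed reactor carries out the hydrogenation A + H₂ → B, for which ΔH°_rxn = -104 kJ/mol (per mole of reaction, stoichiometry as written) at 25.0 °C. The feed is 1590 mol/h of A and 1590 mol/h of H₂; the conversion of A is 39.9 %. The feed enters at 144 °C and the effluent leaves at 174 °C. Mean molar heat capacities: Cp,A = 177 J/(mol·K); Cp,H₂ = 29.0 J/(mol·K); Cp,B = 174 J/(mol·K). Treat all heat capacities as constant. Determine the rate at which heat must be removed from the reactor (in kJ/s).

Extent of reaction ξ = 0.399 × 1590 = 634.41 mol/h
Reaction term: ξ·ΔH°_rxn = 634.41 × -104 = -65979 kJ/h
Sensible, feed 144→25 °C: -38977 kJ/h
Outlet flows (mol/h): A 955.59, H₂ 955.59, B 634.41
Sensible, products 25→174 °C: 45779 kJ/h
Q = ΔH = -59177 kJ/h = -16.438 kW
Heat removed = 16.438 kJ/s

Q_out = 16.4 kJ/s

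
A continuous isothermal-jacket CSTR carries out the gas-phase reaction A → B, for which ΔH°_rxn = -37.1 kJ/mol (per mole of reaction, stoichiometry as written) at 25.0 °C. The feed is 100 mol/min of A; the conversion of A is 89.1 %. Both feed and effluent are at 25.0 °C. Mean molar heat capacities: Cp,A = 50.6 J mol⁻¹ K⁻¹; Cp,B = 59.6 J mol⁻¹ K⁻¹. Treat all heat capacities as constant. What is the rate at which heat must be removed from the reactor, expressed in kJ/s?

Extent of reaction ξ = 0.891 × 100 = 89.1 mol/min
Reaction term: ξ·ΔH°_rxn = 89.1 × -37.1 = -3305.6 kJ/min
Q = ΔH = -3305.6 kJ/min = -55.093 kW
Heat removed = 55.093 kJ/s

Q_out = 55.1 kJ/s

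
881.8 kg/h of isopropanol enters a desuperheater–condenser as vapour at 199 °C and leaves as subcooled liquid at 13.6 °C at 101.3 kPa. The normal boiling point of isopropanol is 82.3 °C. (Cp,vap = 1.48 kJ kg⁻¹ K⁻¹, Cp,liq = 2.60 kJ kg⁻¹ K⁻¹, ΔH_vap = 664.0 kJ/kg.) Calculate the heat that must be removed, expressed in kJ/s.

vapour 199→82.3 °C: -172.72 kJ/kg
condensation at 82.3 °C: -664 kJ/kg
liquid 82.3→13.6 °C: -178.62 kJ/kg
Δh = -172.72 + -664 + -178.62 = -1015.3 kJ/kg
Q = ṁ·Δh = 881.8 kg/h × -1015.3 kJ/kg = -895320 kJ/h
|Q| = 248.7 kW

Q_c = 249 kJ/s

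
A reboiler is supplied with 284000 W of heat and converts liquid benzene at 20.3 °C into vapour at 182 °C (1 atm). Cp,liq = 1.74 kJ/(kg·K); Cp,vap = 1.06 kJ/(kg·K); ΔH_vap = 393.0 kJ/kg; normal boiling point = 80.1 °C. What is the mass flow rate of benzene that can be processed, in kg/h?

ṁ = 1690 kg/h

Δh = 1.74×(80.1−20.3) + 393.0 + 1.06×(182−80.1) = 605.07 kJ/kg
Q = 284000 W = 284 kJ/s = 1.0224e+06 kJ/h
ṁ = Q/Δh = 1.0224e+06 / 605.07 = 1689.7 kg/h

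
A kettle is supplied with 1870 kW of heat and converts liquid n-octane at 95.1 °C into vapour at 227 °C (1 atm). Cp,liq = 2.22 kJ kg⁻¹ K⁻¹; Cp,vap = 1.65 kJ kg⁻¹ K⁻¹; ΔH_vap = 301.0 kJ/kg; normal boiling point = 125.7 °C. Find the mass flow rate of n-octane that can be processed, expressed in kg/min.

ṁ = 209 kg/min

Δh = 2.22×(125.7−95.1) + 301.0 + 1.65×(227−125.7) = 536.08 kJ/kg
Q = 1870 kW = 1870 kJ/s = 112200 kJ/min
ṁ = Q/Δh = 112200 / 536.08 = 209.3 kg/min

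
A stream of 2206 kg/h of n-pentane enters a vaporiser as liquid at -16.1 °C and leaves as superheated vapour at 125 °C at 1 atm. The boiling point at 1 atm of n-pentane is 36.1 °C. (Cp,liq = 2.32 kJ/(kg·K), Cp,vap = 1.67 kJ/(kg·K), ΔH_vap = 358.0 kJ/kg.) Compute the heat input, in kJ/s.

liquid -16.1→36.1 °C: 121.1 kJ/kg
vaporisation at 36.1 °C: 358 kJ/kg
vapour 36.1→125 °C: 148.46 kJ/kg
Δh = 121.1 + 358 + 148.46 = 627.57 kJ/kg
Q = ṁ·Δh = 2206 kg/h × 627.57 kJ/kg = 1.3844e+06 kJ/h
|Q| = 384.56 kW

Q = 385 kJ/s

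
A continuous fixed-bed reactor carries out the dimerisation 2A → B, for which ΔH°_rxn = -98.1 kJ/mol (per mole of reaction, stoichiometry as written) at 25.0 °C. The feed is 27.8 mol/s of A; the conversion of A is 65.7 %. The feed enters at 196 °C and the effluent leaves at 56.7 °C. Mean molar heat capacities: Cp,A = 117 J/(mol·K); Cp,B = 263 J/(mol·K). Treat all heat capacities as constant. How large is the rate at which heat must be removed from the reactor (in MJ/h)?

Q_out = 4830 MJ/h

Extent of reaction ξ = 0.657 × 27.8 / 2 = 9.1323 mol/s
Reaction term: ξ·ΔH°_rxn = 9.1323 × -98.1 = -895.88 kJ/s
Sensible, feed 196→25 °C: -556.19 kJ/s
Outlet flows (mol/s): A 9.5354, B 9.1323
Sensible, products 25→56.7 °C: 111.5 kJ/s
Q = ΔH = -1340.6 kJ/s = -1340.6 kW
Heat removed = 4826.1 MJ/h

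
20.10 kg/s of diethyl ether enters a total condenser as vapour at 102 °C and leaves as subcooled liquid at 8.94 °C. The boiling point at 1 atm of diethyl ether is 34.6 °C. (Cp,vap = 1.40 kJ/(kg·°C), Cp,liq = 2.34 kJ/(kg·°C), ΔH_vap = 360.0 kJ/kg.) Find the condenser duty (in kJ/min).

Q_c = 620000 kJ/min

vapour 102→34.6 °C: -94.36 kJ/kg
condensation at 34.6 °C: -360 kJ/kg
liquid 34.6→8.94 °C: -60.044 kJ/kg
Δh = -94.36 + -360 + -60.044 = -514.4 kJ/kg
Q = ṁ·Δh = 20.10 kg/s × -514.4 kJ/kg = -10340 kJ/s
|Q| = 10340 kW = 620370 kJ/min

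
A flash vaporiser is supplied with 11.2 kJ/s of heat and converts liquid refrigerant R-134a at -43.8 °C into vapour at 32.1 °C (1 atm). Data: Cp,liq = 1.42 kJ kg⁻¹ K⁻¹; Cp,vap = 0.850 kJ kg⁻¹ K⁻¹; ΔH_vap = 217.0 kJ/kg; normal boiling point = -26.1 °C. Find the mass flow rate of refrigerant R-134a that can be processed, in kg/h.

ṁ = 138 kg/h

Δh = 1.42×(-26.1−-43.8) + 217.0 + 0.850×(32.1−-26.1) = 291.6 kJ/kg
Q = 11.2 kJ/s = 11.2 kJ/s = 40320 kJ/h
ṁ = Q/Δh = 40320 / 291.6 = 138.27 kg/h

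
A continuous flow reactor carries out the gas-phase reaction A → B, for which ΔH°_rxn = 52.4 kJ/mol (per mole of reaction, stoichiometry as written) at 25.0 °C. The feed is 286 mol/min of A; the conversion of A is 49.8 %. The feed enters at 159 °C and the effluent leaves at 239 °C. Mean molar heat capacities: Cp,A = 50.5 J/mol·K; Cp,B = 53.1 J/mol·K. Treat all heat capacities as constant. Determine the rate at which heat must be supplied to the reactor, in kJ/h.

Extent of reaction ξ = 0.498 × 286 = 142.43 mol/min
Reaction term: ξ·ΔH°_rxn = 142.43 × 52.4 = 7463.2 kJ/min
Sensible, feed 159→25 °C: -1935.4 kJ/min
Outlet flows (mol/min): A 143.57, B 142.43
Sensible, products 25→239 °C: 3170 kJ/min
Q = ΔH = 8697.9 kJ/min = 144.97 kW
Heat supplied = 521870 kJ/h

Q_in = 522000 kJ/h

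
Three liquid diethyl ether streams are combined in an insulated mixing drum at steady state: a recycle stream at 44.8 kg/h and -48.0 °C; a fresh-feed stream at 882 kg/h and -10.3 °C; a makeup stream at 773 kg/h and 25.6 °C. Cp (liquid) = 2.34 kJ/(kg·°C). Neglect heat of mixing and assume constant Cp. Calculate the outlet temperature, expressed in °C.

T_out = 5.03 °C

No heat crosses the boundary, so H_out = H_in.
Σ ṁᵢCp,ᵢTᵢ = 44.8×2.34×-48.0 + 882×2.34×-10.3 + 773×2.34×25.6 = 20016
Σ ṁᵢCp,ᵢ = 44.8×2.34 + 882×2.34 + 773×2.34 = 3977.5
T_out = 20016 / 3977.5 = 5.0322 °C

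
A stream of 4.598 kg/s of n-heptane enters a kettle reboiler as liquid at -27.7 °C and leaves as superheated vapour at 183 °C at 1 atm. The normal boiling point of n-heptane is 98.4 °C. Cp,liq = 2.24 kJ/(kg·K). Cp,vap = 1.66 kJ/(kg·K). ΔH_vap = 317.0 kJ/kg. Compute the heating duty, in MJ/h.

Q = 12200 MJ/h

liquid -27.7→98.4 °C: 282.46 kJ/kg
vaporisation at 98.4 °C: 317 kJ/kg
vapour 98.4→183 °C: 140.44 kJ/kg
Δh = 282.46 + 317 + 140.44 = 739.9 kJ/kg
Q = ṁ·Δh = 4.598 kg/s × 739.9 kJ/kg = 3402.1 kJ/s
|Q| = 3402.1 kW = 12247 MJ/h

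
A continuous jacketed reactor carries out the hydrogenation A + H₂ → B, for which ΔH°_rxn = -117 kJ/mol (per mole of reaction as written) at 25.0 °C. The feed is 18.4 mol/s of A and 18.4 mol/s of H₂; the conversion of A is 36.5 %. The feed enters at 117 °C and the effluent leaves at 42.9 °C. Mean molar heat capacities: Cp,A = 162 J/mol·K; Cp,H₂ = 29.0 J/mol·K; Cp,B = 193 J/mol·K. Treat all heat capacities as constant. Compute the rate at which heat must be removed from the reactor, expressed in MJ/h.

Q_out = 3770 MJ/h

Extent of reaction ξ = 0.365 × 18.4 = 6.716 mol/s
Reaction term: ξ·ΔH°_rxn = 6.716 × -117 = -785.77 kJ/s
Sensible, feed 117→25 °C: -323.32 kJ/s
Outlet flows (mol/s): A 11.684, H₂ 11.684, B 6.716
Sensible, products 25→42.9 °C: 63.148 kJ/s
Q = ΔH = -1045.9 kJ/s = -1045.9 kW
Heat removed = 3765.4 MJ/h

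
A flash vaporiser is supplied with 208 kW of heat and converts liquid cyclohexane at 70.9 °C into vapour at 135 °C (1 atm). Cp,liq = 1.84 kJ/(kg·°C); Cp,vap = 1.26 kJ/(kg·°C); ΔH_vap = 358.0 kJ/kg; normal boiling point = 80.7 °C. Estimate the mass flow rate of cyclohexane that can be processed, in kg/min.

ṁ = 28.1 kg/min

Δh = 1.84×(80.7−70.9) + 358.0 + 1.26×(135−80.7) = 444.45 kJ/kg
Q = 208 kW = 208 kJ/s = 12480 kJ/min
ṁ = Q/Δh = 12480 / 444.45 = 28.08 kg/min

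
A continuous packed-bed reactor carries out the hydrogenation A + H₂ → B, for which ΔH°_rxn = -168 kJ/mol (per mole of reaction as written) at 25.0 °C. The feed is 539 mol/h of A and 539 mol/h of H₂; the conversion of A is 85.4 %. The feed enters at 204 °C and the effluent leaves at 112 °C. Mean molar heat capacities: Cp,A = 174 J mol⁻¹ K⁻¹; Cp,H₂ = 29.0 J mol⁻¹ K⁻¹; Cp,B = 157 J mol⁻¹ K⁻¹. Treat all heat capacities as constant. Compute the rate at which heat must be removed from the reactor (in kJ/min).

Extent of reaction ξ = 0.854 × 539 = 460.31 mol/h
Reaction term: ξ·ΔH°_rxn = 460.31 × -168 = -77331 kJ/h
Sensible, feed 204→25 °C: -19586 kJ/h
Outlet flows (mol/h): A 78.694, H₂ 78.694, B 460.31
Sensible, products 25→112 °C: 7677.1 kJ/h
Q = ΔH = -89240 kJ/h = -24.789 kW
Heat removed = 1487.3 kJ/min

Q_out = 1490 kJ/min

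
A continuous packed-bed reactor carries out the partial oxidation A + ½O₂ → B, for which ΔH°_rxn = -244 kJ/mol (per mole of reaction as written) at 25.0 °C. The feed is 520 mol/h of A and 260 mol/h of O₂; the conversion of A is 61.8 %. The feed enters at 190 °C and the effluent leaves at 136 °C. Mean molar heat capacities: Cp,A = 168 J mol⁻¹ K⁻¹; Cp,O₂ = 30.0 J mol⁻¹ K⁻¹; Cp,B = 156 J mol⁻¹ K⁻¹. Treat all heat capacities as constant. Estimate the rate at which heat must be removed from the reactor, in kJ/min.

Q_out = 1410 kJ/min

Extent of reaction ξ = 0.618 × 520 = 321.36 mol/h
Reaction term: ξ·ΔH°_rxn = 321.36 × -244 = -78412 kJ/h
Sensible, feed 190→25 °C: -15701 kJ/h
Outlet flows (mol/h): A 198.64, O₂ 99.32, B 321.36
Sensible, products 25→136 °C: 9599.6 kJ/h
Q = ΔH = -84514 kJ/h = -23.476 kW
Heat removed = 1408.6 kJ/min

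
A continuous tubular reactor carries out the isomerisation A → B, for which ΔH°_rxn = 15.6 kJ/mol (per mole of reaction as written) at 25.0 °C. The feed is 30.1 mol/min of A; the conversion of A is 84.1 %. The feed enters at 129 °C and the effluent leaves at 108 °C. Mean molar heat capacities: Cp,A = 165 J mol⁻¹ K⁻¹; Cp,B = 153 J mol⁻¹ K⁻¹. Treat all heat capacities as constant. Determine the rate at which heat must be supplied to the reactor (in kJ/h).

Extent of reaction ξ = 0.841 × 30.1 = 25.314 mol/min
Reaction term: ξ·ΔH°_rxn = 25.314 × 15.6 = 394.9 kJ/min
Sensible, feed 129→25 °C: -516.52 kJ/min
Outlet flows (mol/min): A 4.7859, B 25.314
Sensible, products 25→108 °C: 387.01 kJ/min
Q = ΔH = 265.39 kJ/min = 4.4232 kW
Heat supplied = 15923 kJ/h

Q_in = 15900 kJ/h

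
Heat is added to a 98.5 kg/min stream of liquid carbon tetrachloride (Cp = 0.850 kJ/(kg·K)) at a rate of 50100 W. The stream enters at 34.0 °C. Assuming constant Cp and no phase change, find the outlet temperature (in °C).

T_out = 69.9 °C

Q = 50100 W = 3006 kJ/min
ΔT = Q/(ṁ·Cp) = 3006/(98.5×0.850) = 35.903 K
T_out = 34.0 + 35.903 = 69.903 °C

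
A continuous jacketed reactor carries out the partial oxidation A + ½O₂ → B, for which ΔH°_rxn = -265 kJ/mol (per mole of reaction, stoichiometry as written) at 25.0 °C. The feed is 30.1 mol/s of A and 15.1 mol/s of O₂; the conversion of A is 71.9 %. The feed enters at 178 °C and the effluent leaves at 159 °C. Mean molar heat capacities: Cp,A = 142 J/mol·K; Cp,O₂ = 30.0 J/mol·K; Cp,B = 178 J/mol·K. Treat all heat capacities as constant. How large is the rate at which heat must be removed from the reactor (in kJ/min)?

Extent of reaction ξ = 0.719 × 30.1 = 21.642 mol/s
Reaction term: ξ·ΔH°_rxn = 21.642 × -265 = -5735.1 kJ/s
Sensible, feed 178→25 °C: -723.26 kJ/s
Outlet flows (mol/s): A 8.4581, O₂ 4.279, B 21.642
Sensible, products 25→159 °C: 694.35 kJ/s
Q = ΔH = -5764 kJ/s = -5764 kW
Heat removed = 345840 kJ/min

Q_out = 346000 kJ/min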